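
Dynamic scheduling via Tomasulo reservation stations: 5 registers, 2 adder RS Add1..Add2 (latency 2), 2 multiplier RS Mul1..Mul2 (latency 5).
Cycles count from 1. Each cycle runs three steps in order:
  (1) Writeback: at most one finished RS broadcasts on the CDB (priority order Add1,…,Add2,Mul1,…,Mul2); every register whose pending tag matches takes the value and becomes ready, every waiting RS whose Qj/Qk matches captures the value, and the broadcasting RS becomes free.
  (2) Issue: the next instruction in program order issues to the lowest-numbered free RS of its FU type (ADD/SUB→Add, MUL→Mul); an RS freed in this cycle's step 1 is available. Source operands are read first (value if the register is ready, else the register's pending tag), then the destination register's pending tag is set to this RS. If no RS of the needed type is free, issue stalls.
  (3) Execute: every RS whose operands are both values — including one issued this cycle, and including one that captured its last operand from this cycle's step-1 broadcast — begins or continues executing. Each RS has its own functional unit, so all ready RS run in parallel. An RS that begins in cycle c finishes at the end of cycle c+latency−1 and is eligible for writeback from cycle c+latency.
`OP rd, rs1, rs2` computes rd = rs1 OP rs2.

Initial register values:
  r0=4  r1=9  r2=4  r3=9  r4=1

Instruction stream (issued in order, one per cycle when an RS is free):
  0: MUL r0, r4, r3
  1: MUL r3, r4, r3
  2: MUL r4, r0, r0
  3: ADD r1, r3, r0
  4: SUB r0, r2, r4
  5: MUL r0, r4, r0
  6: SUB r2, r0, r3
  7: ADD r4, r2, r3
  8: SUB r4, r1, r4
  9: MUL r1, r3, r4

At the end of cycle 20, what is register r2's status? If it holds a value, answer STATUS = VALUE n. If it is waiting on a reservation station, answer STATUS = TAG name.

cycle 1: issue MUL r0<-Mul1 // r0:Mul1,r1:9,r2:4,r3:9,r4:1
cycle 2: issue MUL r3<-Mul2 // r0:Mul1,r1:9,r2:4,r3:Mul2,r4:1
cycle 3: stall // r0:Mul1,r1:9,r2:4,r3:Mul2,r4:1
cycle 4: stall // r0:Mul1,r1:9,r2:4,r3:Mul2,r4:1
cycle 5: stall // r0:Mul1,r1:9,r2:4,r3:Mul2,r4:1
cycle 6: CDB Mul1=9; issue MUL r4<-Mul1 // r0:9,r1:9,r2:4,r3:Mul2,r4:Mul1
cycle 7: CDB Mul2=9; issue ADD r1<-Add1 // r0:9,r1:Add1,r2:4,r3:9,r4:Mul1
cycle 8: issue SUB r0<-Add2 // r0:Add2,r1:Add1,r2:4,r3:9,r4:Mul1
cycle 9: CDB Add1=18; issue MUL r0<-Mul2 // r0:Mul2,r1:18,r2:4,r3:9,r4:Mul1
cycle 10: issue SUB r2<-Add1 // r0:Mul2,r1:18,r2:Add1,r3:9,r4:Mul1
cycle 11: CDB Mul1=81; stall // r0:Mul2,r1:18,r2:Add1,r3:9,r4:81
cycle 12: stall // r0:Mul2,r1:18,r2:Add1,r3:9,r4:81
cycle 13: CDB Add2=-77; issue ADD r4<-Add2 // r0:Mul2,r1:18,r2:Add1,r3:9,r4:Add2
cycle 14: stall // r0:Mul2,r1:18,r2:Add1,r3:9,r4:Add2
cycle 15: stall // r0:Mul2,r1:18,r2:Add1,r3:9,r4:Add2
cycle 16: stall // r0:Mul2,r1:18,r2:Add1,r3:9,r4:Add2
cycle 17: stall // r0:Mul2,r1:18,r2:Add1,r3:9,r4:Add2
cycle 18: CDB Mul2=-6237; stall // r0:-6237,r1:18,r2:Add1,r3:9,r4:Add2
cycle 19: stall // r0:-6237,r1:18,r2:Add1,r3:9,r4:Add2
cycle 20: CDB Add1=-6246; issue SUB r4<-Add1 // r0:-6237,r1:18,r2:-6246,r3:9,r4:Add1

STATUS = VALUE -6246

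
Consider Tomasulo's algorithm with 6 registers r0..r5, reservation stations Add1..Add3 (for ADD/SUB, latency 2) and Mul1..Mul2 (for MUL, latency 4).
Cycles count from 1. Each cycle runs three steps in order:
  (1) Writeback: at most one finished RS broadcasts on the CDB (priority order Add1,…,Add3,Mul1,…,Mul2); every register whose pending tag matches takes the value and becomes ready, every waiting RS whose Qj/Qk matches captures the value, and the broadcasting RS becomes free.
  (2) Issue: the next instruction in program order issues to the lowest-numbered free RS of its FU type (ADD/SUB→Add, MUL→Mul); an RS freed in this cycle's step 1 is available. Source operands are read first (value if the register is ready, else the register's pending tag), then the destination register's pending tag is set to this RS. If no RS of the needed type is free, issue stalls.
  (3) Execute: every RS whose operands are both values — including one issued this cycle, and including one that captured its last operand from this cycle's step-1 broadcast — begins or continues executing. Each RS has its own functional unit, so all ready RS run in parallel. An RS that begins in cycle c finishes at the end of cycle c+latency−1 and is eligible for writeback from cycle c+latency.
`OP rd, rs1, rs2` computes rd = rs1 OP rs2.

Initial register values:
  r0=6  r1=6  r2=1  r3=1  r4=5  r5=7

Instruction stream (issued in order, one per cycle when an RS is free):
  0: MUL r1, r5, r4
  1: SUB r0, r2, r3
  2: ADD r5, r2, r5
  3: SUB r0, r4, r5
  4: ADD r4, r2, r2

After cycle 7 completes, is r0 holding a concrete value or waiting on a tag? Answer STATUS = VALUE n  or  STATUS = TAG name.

STATUS = VALUE -3

c1: issue MUL r1<-Mul1 | r0:6,r1:Mul1,r2:1,r3:1,r4:5,r5:7
c2: issue SUB r0<-Add1 | r0:Add1,r1:Mul1,r2:1,r3:1,r4:5,r5:7
c3: issue ADD r5<-Add2 | r0:Add1,r1:Mul1,r2:1,r3:1,r4:5,r5:Add2
c4: CDB Add1=0; issue SUB r0<-Add1 | r0:Add1,r1:Mul1,r2:1,r3:1,r4:5,r5:Add2
c5: CDB Add2=8; issue ADD r4<-Add2 | r0:Add1,r1:Mul1,r2:1,r3:1,r4:Add2,r5:8
c6: CDB Mul1=35 | r0:Add1,r1:35,r2:1,r3:1,r4:Add2,r5:8
c7: CDB Add1=-3 | r0:-3,r1:35,r2:1,r3:1,r4:Add2,r5:8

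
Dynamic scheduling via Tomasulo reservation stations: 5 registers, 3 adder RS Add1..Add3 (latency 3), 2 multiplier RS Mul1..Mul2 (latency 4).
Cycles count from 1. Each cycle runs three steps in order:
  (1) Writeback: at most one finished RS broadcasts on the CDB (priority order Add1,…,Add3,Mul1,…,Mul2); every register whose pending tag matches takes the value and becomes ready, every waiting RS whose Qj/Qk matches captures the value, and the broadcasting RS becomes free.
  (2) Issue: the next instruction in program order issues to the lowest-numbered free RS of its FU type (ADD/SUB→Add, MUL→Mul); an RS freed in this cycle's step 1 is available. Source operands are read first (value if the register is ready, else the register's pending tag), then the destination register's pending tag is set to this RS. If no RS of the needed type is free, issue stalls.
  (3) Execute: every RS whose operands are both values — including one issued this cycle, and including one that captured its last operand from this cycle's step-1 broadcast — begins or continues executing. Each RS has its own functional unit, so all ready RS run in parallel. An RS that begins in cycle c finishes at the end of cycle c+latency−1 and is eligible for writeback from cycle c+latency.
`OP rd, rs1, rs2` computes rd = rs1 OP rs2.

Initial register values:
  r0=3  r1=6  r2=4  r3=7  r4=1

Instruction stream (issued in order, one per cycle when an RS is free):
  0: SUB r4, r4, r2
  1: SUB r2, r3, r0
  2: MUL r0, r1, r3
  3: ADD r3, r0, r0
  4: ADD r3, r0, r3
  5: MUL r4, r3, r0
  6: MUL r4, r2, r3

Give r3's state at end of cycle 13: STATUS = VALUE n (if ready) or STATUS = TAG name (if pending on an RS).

STATUS = VALUE 126

c1: issue SUB r4<-Add1 | r0:3,r1:6,r2:4,r3:7,r4:Add1
c2: issue SUB r2<-Add2 | r0:3,r1:6,r2:Add2,r3:7,r4:Add1
c3: issue MUL r0<-Mul1 | r0:Mul1,r1:6,r2:Add2,r3:7,r4:Add1
c4: CDB Add1=-3; issue ADD r3<-Add1 | r0:Mul1,r1:6,r2:Add2,r3:Add1,r4:-3
c5: CDB Add2=4; issue ADD r3<-Add2 | r0:Mul1,r1:6,r2:4,r3:Add2,r4:-3
c6: issue MUL r4<-Mul2 | r0:Mul1,r1:6,r2:4,r3:Add2,r4:Mul2
c7: CDB Mul1=42; issue MUL r4<-Mul1 | r0:42,r1:6,r2:4,r3:Add2,r4:Mul1
c8: - | r0:42,r1:6,r2:4,r3:Add2,r4:Mul1
c9: - | r0:42,r1:6,r2:4,r3:Add2,r4:Mul1
c10: CDB Add1=84 | r0:42,r1:6,r2:4,r3:Add2,r4:Mul1
c11: - | r0:42,r1:6,r2:4,r3:Add2,r4:Mul1
c12: - | r0:42,r1:6,r2:4,r3:Add2,r4:Mul1
c13: CDB Add2=126 | r0:42,r1:6,r2:4,r3:126,r4:Mul1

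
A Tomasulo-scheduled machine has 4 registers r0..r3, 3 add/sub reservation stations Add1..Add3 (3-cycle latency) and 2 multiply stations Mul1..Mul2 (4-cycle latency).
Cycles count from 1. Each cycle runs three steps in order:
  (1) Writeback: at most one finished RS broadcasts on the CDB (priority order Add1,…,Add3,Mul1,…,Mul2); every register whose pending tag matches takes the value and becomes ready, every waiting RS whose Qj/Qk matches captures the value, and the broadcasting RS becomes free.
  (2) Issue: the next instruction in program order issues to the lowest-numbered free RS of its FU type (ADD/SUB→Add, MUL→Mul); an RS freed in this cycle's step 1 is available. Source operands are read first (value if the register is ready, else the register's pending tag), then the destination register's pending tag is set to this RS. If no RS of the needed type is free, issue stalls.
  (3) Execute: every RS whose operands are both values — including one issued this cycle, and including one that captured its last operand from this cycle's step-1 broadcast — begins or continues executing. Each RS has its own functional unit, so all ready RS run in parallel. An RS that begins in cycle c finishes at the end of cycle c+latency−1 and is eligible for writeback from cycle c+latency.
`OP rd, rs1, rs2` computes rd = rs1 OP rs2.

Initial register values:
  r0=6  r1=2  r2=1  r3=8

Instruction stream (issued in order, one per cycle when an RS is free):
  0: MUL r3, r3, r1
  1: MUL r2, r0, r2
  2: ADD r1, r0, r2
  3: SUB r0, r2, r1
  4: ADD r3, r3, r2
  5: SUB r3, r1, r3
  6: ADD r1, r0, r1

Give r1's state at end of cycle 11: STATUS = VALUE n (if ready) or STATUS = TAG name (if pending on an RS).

cycle 1: issue MUL r3<-Mul1 // r0:6,r1:2,r2:1,r3:Mul1
cycle 2: issue MUL r2<-Mul2 // r0:6,r1:2,r2:Mul2,r3:Mul1
cycle 3: issue ADD r1<-Add1 // r0:6,r1:Add1,r2:Mul2,r3:Mul1
cycle 4: issue SUB r0<-Add2 // r0:Add2,r1:Add1,r2:Mul2,r3:Mul1
cycle 5: CDB Mul1=16; issue ADD r3<-Add3 // r0:Add2,r1:Add1,r2:Mul2,r3:Add3
cycle 6: CDB Mul2=6; stall // r0:Add2,r1:Add1,r2:6,r3:Add3
cycle 7: stall // r0:Add2,r1:Add1,r2:6,r3:Add3
cycle 8: stall // r0:Add2,r1:Add1,r2:6,r3:Add3
cycle 9: CDB Add1=12; issue SUB r3<-Add1 // r0:Add2,r1:12,r2:6,r3:Add1
cycle 10: CDB Add3=22; issue ADD r1<-Add3 // r0:Add2,r1:Add3,r2:6,r3:Add1
cycle 11: - // r0:Add2,r1:Add3,r2:6,r3:Add1

STATUS = TAG Add3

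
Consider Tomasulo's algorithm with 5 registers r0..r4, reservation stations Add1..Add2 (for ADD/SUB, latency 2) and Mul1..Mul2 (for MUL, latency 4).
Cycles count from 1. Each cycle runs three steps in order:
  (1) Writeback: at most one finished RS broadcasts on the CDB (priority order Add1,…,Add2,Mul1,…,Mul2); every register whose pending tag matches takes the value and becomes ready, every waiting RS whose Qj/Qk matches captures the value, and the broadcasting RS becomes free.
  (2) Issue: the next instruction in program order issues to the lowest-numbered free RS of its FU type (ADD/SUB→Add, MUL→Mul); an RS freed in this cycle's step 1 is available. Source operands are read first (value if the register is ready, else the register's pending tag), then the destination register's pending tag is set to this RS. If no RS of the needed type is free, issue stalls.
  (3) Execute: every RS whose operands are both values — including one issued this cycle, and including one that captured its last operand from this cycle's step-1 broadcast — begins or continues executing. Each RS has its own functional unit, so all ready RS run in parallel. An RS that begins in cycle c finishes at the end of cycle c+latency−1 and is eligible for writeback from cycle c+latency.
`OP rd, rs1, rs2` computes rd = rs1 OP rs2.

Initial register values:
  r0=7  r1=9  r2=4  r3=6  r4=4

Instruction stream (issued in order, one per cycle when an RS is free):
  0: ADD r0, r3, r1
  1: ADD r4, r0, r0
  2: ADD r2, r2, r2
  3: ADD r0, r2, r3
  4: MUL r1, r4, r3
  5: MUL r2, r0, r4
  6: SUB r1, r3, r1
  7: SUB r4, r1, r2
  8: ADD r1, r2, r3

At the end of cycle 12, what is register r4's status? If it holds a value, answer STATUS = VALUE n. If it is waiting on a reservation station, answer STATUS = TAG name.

c1: issue ADD r0<-Add1 | r0:Add1,r1:9,r2:4,r3:6,r4:4
c2: issue ADD r4<-Add2 | r0:Add1,r1:9,r2:4,r3:6,r4:Add2
c3: CDB Add1=15; issue ADD r2<-Add1 | r0:15,r1:9,r2:Add1,r3:6,r4:Add2
c4: stall | r0:15,r1:9,r2:Add1,r3:6,r4:Add2
c5: CDB Add1=8; issue ADD r0<-Add1 | r0:Add1,r1:9,r2:8,r3:6,r4:Add2
c6: CDB Add2=30; issue MUL r1<-Mul1 | r0:Add1,r1:Mul1,r2:8,r3:6,r4:30
c7: CDB Add1=14; issue MUL r2<-Mul2 | r0:14,r1:Mul1,r2:Mul2,r3:6,r4:30
c8: issue SUB r1<-Add1 | r0:14,r1:Add1,r2:Mul2,r3:6,r4:30
c9: issue SUB r4<-Add2 | r0:14,r1:Add1,r2:Mul2,r3:6,r4:Add2
c10: CDB Mul1=180; stall | r0:14,r1:Add1,r2:Mul2,r3:6,r4:Add2
c11: CDB Mul2=420; stall | r0:14,r1:Add1,r2:420,r3:6,r4:Add2
c12: CDB Add1=-174; issue ADD r1<-Add1 | r0:14,r1:Add1,r2:420,r3:6,r4:Add2

STATUS = TAG Add2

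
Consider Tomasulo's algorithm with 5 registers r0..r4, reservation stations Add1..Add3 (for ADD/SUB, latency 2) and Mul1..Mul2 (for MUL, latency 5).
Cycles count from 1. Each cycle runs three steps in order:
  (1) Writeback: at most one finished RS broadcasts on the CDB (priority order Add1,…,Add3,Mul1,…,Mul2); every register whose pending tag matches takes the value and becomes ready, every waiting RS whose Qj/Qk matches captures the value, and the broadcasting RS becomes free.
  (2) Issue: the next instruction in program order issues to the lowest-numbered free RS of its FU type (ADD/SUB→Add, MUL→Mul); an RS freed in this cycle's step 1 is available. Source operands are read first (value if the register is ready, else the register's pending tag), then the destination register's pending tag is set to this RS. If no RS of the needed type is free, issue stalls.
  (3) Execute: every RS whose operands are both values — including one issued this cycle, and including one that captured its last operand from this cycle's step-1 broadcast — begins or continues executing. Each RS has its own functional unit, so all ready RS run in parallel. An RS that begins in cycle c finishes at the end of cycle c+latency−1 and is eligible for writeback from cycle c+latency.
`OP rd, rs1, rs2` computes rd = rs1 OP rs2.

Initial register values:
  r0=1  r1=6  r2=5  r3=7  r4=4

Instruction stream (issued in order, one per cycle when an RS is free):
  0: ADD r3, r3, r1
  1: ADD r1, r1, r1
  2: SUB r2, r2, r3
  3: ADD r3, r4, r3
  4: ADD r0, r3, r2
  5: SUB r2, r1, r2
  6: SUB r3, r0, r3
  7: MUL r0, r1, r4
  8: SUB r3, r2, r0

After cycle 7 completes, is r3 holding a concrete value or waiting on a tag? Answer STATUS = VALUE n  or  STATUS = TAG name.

cycle 1: issue ADD r3<-Add1 // r0:1,r1:6,r2:5,r3:Add1,r4:4
cycle 2: issue ADD r1<-Add2 // r0:1,r1:Add2,r2:5,r3:Add1,r4:4
cycle 3: CDB Add1=13; issue SUB r2<-Add1 // r0:1,r1:Add2,r2:Add1,r3:13,r4:4
cycle 4: CDB Add2=12; issue ADD r3<-Add2 // r0:1,r1:12,r2:Add1,r3:Add2,r4:4
cycle 5: CDB Add1=-8; issue ADD r0<-Add1 // r0:Add1,r1:12,r2:-8,r3:Add2,r4:4
cycle 6: CDB Add2=17; issue SUB r2<-Add2 // r0:Add1,r1:12,r2:Add2,r3:17,r4:4
cycle 7: issue SUB r3<-Add3 // r0:Add1,r1:12,r2:Add2,r3:Add3,r4:4

STATUS = TAG Add3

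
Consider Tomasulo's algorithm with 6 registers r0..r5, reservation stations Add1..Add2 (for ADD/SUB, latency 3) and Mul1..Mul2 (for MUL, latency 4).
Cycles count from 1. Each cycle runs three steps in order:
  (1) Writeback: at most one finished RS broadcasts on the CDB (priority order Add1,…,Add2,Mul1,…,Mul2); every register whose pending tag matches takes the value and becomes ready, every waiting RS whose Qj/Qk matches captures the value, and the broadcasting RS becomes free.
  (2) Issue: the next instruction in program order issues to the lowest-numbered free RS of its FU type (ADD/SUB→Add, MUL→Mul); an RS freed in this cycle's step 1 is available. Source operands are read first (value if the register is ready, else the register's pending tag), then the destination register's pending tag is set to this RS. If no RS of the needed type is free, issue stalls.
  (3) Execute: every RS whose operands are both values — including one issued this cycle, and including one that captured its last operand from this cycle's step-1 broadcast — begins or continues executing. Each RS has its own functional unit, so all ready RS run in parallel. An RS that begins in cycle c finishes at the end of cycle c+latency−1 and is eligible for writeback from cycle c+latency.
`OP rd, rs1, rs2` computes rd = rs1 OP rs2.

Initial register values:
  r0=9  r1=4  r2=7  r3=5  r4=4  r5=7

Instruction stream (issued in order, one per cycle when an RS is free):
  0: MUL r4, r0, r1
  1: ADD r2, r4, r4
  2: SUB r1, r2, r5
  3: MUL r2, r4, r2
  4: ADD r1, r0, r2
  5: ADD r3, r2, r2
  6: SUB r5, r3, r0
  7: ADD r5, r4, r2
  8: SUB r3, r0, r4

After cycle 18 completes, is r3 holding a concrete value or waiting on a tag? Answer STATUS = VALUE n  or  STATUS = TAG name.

STATUS = VALUE 5184

cycle 1: issue MUL r4<-Mul1 // r0:9,r1:4,r2:7,r3:5,r4:Mul1,r5:7
cycle 2: issue ADD r2<-Add1 // r0:9,r1:4,r2:Add1,r3:5,r4:Mul1,r5:7
cycle 3: issue SUB r1<-Add2 // r0:9,r1:Add2,r2:Add1,r3:5,r4:Mul1,r5:7
cycle 4: issue MUL r2<-Mul2 // r0:9,r1:Add2,r2:Mul2,r3:5,r4:Mul1,r5:7
cycle 5: CDB Mul1=36; stall // r0:9,r1:Add2,r2:Mul2,r3:5,r4:36,r5:7
cycle 6: stall // r0:9,r1:Add2,r2:Mul2,r3:5,r4:36,r5:7
cycle 7: stall // r0:9,r1:Add2,r2:Mul2,r3:5,r4:36,r5:7
cycle 8: CDB Add1=72; issue ADD r1<-Add1 // r0:9,r1:Add1,r2:Mul2,r3:5,r4:36,r5:7
cycle 9: stall // r0:9,r1:Add1,r2:Mul2,r3:5,r4:36,r5:7
cycle 10: stall // r0:9,r1:Add1,r2:Mul2,r3:5,r4:36,r5:7
cycle 11: CDB Add2=65; issue ADD r3<-Add2 // r0:9,r1:Add1,r2:Mul2,r3:Add2,r4:36,r5:7
cycle 12: CDB Mul2=2592; stall // r0:9,r1:Add1,r2:2592,r3:Add2,r4:36,r5:7
cycle 13: stall // r0:9,r1:Add1,r2:2592,r3:Add2,r4:36,r5:7
cycle 14: stall // r0:9,r1:Add1,r2:2592,r3:Add2,r4:36,r5:7
cycle 15: CDB Add1=2601; issue SUB r5<-Add1 // r0:9,r1:2601,r2:2592,r3:Add2,r4:36,r5:Add1
cycle 16: CDB Add2=5184; issue ADD r5<-Add2 // r0:9,r1:2601,r2:2592,r3:5184,r4:36,r5:Add2
cycle 17: stall // r0:9,r1:2601,r2:2592,r3:5184,r4:36,r5:Add2
cycle 18: stall // r0:9,r1:2601,r2:2592,r3:5184,r4:36,r5:Add2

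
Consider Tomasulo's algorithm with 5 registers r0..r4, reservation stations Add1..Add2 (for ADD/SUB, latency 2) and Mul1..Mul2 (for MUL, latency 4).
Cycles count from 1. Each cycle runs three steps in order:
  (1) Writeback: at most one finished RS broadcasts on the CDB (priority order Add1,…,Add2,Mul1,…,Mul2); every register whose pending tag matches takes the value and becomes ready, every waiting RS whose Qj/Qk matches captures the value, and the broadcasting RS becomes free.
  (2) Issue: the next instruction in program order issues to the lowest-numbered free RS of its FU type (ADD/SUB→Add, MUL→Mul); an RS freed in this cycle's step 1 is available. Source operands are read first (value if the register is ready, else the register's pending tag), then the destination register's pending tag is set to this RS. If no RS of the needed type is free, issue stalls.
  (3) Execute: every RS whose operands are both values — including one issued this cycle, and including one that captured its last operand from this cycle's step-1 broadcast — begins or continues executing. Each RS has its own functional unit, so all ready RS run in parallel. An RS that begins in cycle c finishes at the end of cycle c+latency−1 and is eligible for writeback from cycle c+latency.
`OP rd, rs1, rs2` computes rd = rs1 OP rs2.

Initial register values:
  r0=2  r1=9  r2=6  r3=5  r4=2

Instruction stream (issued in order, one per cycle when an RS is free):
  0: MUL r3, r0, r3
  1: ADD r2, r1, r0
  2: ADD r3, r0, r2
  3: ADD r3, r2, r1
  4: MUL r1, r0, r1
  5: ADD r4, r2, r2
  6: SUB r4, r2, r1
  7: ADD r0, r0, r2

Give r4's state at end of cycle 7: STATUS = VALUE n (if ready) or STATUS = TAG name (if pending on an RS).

  c1: issue MUL r3<-Mul1  regs: r0:2,r1:9,r2:6,r3:Mul1,r4:2
  c2: issue ADD r2<-Add1  regs: r0:2,r1:9,r2:Add1,r3:Mul1,r4:2
  c3: issue ADD r3<-Add2  regs: r0:2,r1:9,r2:Add1,r3:Add2,r4:2
  c4: CDB Add1=11; issue ADD r3<-Add1  regs: r0:2,r1:9,r2:11,r3:Add1,r4:2
  c5: CDB Mul1=10; issue MUL r1<-Mul1  regs: r0:2,r1:Mul1,r2:11,r3:Add1,r4:2
  c6: CDB Add1=20; issue ADD r4<-Add1  regs: r0:2,r1:Mul1,r2:11,r3:20,r4:Add1
  c7: CDB Add2=13; issue SUB r4<-Add2  regs: r0:2,r1:Mul1,r2:11,r3:20,r4:Add2

STATUS = TAG Add2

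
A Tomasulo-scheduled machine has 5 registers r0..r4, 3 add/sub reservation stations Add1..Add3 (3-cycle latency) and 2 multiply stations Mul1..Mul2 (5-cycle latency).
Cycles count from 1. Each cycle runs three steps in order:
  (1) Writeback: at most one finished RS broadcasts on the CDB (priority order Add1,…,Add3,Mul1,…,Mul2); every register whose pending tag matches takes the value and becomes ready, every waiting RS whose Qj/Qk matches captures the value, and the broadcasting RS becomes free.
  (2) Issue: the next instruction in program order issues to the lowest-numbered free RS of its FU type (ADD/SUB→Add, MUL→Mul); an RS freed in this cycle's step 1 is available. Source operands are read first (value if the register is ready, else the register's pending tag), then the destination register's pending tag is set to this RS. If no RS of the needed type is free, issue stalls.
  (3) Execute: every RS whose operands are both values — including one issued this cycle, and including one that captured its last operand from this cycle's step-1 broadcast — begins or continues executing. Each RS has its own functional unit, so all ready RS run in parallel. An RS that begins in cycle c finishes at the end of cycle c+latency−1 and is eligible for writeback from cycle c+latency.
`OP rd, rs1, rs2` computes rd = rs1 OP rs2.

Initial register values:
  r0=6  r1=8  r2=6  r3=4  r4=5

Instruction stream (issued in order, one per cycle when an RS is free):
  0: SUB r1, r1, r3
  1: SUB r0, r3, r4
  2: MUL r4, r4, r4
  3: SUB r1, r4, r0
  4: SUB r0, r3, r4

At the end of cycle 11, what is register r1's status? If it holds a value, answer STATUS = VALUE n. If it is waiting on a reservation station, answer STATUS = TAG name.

STATUS = VALUE 26

  c1: issue SUB r1<-Add1  regs: r0:6,r1:Add1,r2:6,r3:4,r4:5
  c2: issue SUB r0<-Add2  regs: r0:Add2,r1:Add1,r2:6,r3:4,r4:5
  c3: issue MUL r4<-Mul1  regs: r0:Add2,r1:Add1,r2:6,r3:4,r4:Mul1
  c4: CDB Add1=4; issue SUB r1<-Add1  regs: r0:Add2,r1:Add1,r2:6,r3:4,r4:Mul1
  c5: CDB Add2=-1; issue SUB r0<-Add2  regs: r0:Add2,r1:Add1,r2:6,r3:4,r4:Mul1
  c6: -  regs: r0:Add2,r1:Add1,r2:6,r3:4,r4:Mul1
  c7: -  regs: r0:Add2,r1:Add1,r2:6,r3:4,r4:Mul1
  c8: CDB Mul1=25  regs: r0:Add2,r1:Add1,r2:6,r3:4,r4:25
  c9: -  regs: r0:Add2,r1:Add1,r2:6,r3:4,r4:25
  c10: -  regs: r0:Add2,r1:Add1,r2:6,r3:4,r4:25
  c11: CDB Add1=26  regs: r0:Add2,r1:26,r2:6,r3:4,r4:25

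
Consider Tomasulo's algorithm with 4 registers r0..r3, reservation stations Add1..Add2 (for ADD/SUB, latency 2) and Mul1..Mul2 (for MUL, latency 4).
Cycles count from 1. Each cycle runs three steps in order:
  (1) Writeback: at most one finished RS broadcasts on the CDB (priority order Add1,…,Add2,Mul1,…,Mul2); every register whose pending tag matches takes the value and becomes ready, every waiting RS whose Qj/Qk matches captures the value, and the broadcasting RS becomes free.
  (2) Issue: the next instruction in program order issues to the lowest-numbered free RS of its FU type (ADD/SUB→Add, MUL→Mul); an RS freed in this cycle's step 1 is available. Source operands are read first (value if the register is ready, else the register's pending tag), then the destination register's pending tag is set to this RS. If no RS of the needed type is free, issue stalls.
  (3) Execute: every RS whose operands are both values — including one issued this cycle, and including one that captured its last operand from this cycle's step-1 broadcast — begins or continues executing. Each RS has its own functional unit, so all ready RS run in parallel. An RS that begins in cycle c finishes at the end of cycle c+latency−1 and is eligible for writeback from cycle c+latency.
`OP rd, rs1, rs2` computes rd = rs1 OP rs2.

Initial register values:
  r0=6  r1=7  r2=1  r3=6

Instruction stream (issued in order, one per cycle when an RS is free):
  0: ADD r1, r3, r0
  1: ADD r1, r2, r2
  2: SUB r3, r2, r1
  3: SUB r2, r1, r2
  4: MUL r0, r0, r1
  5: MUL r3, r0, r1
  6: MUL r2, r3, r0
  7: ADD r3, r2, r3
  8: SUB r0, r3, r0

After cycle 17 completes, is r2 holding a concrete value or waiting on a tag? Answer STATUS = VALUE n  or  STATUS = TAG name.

c1: issue ADD r1<-Add1 | r0:6,r1:Add1,r2:1,r3:6
c2: issue ADD r1<-Add2 | r0:6,r1:Add2,r2:1,r3:6
c3: CDB Add1=12; issue SUB r3<-Add1 | r0:6,r1:Add2,r2:1,r3:Add1
c4: CDB Add2=2; issue SUB r2<-Add2 | r0:6,r1:2,r2:Add2,r3:Add1
c5: issue MUL r0<-Mul1 | r0:Mul1,r1:2,r2:Add2,r3:Add1
c6: CDB Add1=-1; issue MUL r3<-Mul2 | r0:Mul1,r1:2,r2:Add2,r3:Mul2
c7: CDB Add2=1; stall | r0:Mul1,r1:2,r2:1,r3:Mul2
c8: stall | r0:Mul1,r1:2,r2:1,r3:Mul2
c9: CDB Mul1=12; issue MUL r2<-Mul1 | r0:12,r1:2,r2:Mul1,r3:Mul2
c10: issue ADD r3<-Add1 | r0:12,r1:2,r2:Mul1,r3:Add1
c11: issue SUB r0<-Add2 | r0:Add2,r1:2,r2:Mul1,r3:Add1
c12: - | r0:Add2,r1:2,r2:Mul1,r3:Add1
c13: CDB Mul2=24 | r0:Add2,r1:2,r2:Mul1,r3:Add1
c14: - | r0:Add2,r1:2,r2:Mul1,r3:Add1
c15: - | r0:Add2,r1:2,r2:Mul1,r3:Add1
c16: - | r0:Add2,r1:2,r2:Mul1,r3:Add1
c17: CDB Mul1=288 | r0:Add2,r1:2,r2:288,r3:Add1

STATUS = VALUE 288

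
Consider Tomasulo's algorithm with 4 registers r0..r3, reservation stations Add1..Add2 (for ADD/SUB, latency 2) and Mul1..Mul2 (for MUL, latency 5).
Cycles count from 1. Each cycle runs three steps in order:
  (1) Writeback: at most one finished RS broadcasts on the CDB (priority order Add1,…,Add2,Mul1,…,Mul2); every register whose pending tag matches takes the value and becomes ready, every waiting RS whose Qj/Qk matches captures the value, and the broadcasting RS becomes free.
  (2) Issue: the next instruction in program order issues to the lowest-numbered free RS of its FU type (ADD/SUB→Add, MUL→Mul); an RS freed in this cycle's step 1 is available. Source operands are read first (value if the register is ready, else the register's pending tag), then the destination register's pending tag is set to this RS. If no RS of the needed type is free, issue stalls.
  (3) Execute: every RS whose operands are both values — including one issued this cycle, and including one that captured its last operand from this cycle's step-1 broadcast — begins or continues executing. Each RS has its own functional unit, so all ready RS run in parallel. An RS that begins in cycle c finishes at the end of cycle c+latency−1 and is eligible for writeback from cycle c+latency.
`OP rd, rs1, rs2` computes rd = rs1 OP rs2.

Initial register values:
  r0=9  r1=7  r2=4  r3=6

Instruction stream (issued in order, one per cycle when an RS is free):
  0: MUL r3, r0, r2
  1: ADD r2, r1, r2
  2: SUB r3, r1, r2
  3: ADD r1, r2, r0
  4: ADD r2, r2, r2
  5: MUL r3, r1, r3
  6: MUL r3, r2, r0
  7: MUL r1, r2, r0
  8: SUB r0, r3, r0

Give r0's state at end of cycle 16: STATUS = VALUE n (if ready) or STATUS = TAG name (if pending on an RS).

  c1: issue MUL r3<-Mul1  regs: r0:9,r1:7,r2:4,r3:Mul1
  c2: issue ADD r2<-Add1  regs: r0:9,r1:7,r2:Add1,r3:Mul1
  c3: issue SUB r3<-Add2  regs: r0:9,r1:7,r2:Add1,r3:Add2
  c4: CDB Add1=11; issue ADD r1<-Add1  regs: r0:9,r1:Add1,r2:11,r3:Add2
  c5: stall  regs: r0:9,r1:Add1,r2:11,r3:Add2
  c6: CDB Add1=20; issue ADD r2<-Add1  regs: r0:9,r1:20,r2:Add1,r3:Add2
  c7: CDB Add2=-4; issue MUL r3<-Mul2  regs: r0:9,r1:20,r2:Add1,r3:Mul2
  c8: CDB Add1=22; stall  regs: r0:9,r1:20,r2:22,r3:Mul2
  c9: CDB Mul1=36; issue MUL r3<-Mul1  regs: r0:9,r1:20,r2:22,r3:Mul1
  c10: stall  regs: r0:9,r1:20,r2:22,r3:Mul1
  c11: stall  regs: r0:9,r1:20,r2:22,r3:Mul1
  c12: CDB Mul2=-80; issue MUL r1<-Mul2  regs: r0:9,r1:Mul2,r2:22,r3:Mul1
  c13: issue SUB r0<-Add1  regs: r0:Add1,r1:Mul2,r2:22,r3:Mul1
  c14: CDB Mul1=198  regs: r0:Add1,r1:Mul2,r2:22,r3:198
  c15: -  regs: r0:Add1,r1:Mul2,r2:22,r3:198
  c16: CDB Add1=189  regs: r0:189,r1:Mul2,r2:22,r3:198

STATUS = VALUE 189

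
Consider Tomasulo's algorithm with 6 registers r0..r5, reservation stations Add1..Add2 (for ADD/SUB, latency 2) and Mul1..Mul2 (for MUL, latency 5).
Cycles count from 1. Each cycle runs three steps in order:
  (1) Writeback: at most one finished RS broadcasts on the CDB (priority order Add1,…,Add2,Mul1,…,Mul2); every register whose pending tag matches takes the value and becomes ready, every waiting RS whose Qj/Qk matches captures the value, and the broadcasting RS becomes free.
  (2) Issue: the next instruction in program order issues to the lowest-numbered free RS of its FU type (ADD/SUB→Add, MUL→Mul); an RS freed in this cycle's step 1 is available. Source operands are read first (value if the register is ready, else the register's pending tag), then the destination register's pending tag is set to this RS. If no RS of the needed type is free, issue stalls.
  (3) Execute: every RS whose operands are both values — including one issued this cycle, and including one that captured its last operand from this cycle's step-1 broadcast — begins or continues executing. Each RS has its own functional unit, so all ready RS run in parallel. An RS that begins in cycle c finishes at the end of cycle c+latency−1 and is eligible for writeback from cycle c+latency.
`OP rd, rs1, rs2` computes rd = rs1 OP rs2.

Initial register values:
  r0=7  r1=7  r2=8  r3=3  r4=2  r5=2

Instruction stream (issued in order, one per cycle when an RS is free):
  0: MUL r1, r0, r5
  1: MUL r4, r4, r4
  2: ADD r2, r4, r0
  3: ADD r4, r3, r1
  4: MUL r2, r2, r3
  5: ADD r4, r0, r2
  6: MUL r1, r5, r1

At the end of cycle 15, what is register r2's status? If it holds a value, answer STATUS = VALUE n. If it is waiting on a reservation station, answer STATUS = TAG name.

c1: issue MUL r1<-Mul1 | r0:7,r1:Mul1,r2:8,r3:3,r4:2,r5:2
c2: issue MUL r4<-Mul2 | r0:7,r1:Mul1,r2:8,r3:3,r4:Mul2,r5:2
c3: issue ADD r2<-Add1 | r0:7,r1:Mul1,r2:Add1,r3:3,r4:Mul2,r5:2
c4: issue ADD r4<-Add2 | r0:7,r1:Mul1,r2:Add1,r3:3,r4:Add2,r5:2
c5: stall | r0:7,r1:Mul1,r2:Add1,r3:3,r4:Add2,r5:2
c6: CDB Mul1=14; issue MUL r2<-Mul1 | r0:7,r1:14,r2:Mul1,r3:3,r4:Add2,r5:2
c7: CDB Mul2=4; stall | r0:7,r1:14,r2:Mul1,r3:3,r4:Add2,r5:2
c8: CDB Add2=17; issue ADD r4<-Add2 | r0:7,r1:14,r2:Mul1,r3:3,r4:Add2,r5:2
c9: CDB Add1=11; issue MUL r1<-Mul2 | r0:7,r1:Mul2,r2:Mul1,r3:3,r4:Add2,r5:2
c10: - | r0:7,r1:Mul2,r2:Mul1,r3:3,r4:Add2,r5:2
c11: - | r0:7,r1:Mul2,r2:Mul1,r3:3,r4:Add2,r5:2
c12: - | r0:7,r1:Mul2,r2:Mul1,r3:3,r4:Add2,r5:2
c13: - | r0:7,r1:Mul2,r2:Mul1,r3:3,r4:Add2,r5:2
c14: CDB Mul1=33 | r0:7,r1:Mul2,r2:33,r3:3,r4:Add2,r5:2
c15: CDB Mul2=28 | r0:7,r1:28,r2:33,r3:3,r4:Add2,r5:2

STATUS = VALUE 33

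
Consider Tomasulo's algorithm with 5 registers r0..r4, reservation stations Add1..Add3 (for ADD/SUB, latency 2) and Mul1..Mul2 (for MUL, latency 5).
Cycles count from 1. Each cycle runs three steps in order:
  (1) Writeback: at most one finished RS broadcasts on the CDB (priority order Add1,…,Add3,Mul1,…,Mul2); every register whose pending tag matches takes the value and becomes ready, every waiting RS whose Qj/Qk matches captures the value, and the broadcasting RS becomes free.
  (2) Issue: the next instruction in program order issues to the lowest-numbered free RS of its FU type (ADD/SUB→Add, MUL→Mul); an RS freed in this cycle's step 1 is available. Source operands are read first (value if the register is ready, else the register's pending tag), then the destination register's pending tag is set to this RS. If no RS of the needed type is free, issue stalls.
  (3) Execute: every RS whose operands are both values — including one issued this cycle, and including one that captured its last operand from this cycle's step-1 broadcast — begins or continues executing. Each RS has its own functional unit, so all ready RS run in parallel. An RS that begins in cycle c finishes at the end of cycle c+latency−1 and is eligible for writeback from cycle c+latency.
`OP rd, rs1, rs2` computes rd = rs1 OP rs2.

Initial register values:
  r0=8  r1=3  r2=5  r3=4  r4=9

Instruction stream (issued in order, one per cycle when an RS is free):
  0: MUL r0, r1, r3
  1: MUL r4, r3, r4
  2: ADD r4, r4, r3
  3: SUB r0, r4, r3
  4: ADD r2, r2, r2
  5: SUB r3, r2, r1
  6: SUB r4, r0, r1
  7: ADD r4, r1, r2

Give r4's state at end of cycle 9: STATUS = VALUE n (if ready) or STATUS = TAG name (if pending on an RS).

STATUS = TAG Add3

c1: issue MUL r0<-Mul1 | r0:Mul1,r1:3,r2:5,r3:4,r4:9
c2: issue MUL r4<-Mul2 | r0:Mul1,r1:3,r2:5,r3:4,r4:Mul2
c3: issue ADD r4<-Add1 | r0:Mul1,r1:3,r2:5,r3:4,r4:Add1
c4: issue SUB r0<-Add2 | r0:Add2,r1:3,r2:5,r3:4,r4:Add1
c5: issue ADD r2<-Add3 | r0:Add2,r1:3,r2:Add3,r3:4,r4:Add1
c6: CDB Mul1=12; stall | r0:Add2,r1:3,r2:Add3,r3:4,r4:Add1
c7: CDB Add3=10; issue SUB r3<-Add3 | r0:Add2,r1:3,r2:10,r3:Add3,r4:Add1
c8: CDB Mul2=36; stall | r0:Add2,r1:3,r2:10,r3:Add3,r4:Add1
c9: CDB Add3=7; issue SUB r4<-Add3 | r0:Add2,r1:3,r2:10,r3:7,r4:Add3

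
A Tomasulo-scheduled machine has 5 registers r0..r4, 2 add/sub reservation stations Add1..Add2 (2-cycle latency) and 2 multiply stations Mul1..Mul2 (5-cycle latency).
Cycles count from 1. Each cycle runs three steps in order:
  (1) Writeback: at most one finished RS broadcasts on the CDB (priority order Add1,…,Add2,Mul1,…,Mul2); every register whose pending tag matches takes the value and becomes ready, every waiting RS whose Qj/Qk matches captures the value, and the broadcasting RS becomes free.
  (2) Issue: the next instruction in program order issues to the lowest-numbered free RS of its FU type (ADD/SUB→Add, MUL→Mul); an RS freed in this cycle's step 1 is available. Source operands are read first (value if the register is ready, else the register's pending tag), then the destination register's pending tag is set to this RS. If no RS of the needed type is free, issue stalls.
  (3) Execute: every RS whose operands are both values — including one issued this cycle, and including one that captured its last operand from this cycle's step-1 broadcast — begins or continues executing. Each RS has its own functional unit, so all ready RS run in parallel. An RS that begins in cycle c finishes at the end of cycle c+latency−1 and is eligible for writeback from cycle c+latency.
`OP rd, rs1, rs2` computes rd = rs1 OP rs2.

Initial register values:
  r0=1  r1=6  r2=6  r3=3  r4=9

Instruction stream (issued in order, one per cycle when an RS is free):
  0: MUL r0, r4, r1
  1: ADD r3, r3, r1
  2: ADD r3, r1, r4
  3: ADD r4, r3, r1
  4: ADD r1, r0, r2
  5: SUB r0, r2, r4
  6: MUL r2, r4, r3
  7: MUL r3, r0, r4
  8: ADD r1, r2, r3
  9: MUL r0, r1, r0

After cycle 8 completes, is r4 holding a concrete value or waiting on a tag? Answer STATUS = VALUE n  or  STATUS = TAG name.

STATUS = VALUE 21

  c1: issue MUL r0<-Mul1  regs: r0:Mul1,r1:6,r2:6,r3:3,r4:9
  c2: issue ADD r3<-Add1  regs: r0:Mul1,r1:6,r2:6,r3:Add1,r4:9
  c3: issue ADD r3<-Add2  regs: r0:Mul1,r1:6,r2:6,r3:Add2,r4:9
  c4: CDB Add1=9; issue ADD r4<-Add1  regs: r0:Mul1,r1:6,r2:6,r3:Add2,r4:Add1
  c5: CDB Add2=15; issue ADD r1<-Add2  regs: r0:Mul1,r1:Add2,r2:6,r3:15,r4:Add1
  c6: CDB Mul1=54; stall  regs: r0:54,r1:Add2,r2:6,r3:15,r4:Add1
  c7: CDB Add1=21; issue SUB r0<-Add1  regs: r0:Add1,r1:Add2,r2:6,r3:15,r4:21
  c8: CDB Add2=60; issue MUL r2<-Mul1  regs: r0:Add1,r1:60,r2:Mul1,r3:15,r4:21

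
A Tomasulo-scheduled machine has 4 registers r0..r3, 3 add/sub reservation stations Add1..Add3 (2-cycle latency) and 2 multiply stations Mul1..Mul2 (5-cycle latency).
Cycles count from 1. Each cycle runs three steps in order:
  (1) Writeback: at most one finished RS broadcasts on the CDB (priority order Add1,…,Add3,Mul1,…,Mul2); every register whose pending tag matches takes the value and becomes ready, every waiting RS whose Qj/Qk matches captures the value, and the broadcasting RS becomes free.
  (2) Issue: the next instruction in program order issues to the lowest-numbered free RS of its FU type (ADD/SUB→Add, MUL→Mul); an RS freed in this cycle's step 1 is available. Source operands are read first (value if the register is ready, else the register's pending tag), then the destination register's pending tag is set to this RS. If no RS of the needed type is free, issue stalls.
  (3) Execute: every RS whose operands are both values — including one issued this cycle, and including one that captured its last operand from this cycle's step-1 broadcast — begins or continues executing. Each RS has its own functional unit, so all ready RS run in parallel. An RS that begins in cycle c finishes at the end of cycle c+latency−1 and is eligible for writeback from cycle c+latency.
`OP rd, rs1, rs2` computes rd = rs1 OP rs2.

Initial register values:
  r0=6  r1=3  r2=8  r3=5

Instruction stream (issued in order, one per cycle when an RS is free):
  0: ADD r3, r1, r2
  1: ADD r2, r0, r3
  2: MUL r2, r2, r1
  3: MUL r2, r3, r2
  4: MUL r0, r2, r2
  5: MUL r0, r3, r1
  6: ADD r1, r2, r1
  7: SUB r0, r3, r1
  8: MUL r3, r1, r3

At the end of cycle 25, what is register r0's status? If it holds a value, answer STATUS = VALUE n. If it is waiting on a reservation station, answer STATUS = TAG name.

STATUS = VALUE -553

  c1: issue ADD r3<-Add1  regs: r0:6,r1:3,r2:8,r3:Add1
  c2: issue ADD r2<-Add2  regs: r0:6,r1:3,r2:Add2,r3:Add1
  c3: CDB Add1=11; issue MUL r2<-Mul1  regs: r0:6,r1:3,r2:Mul1,r3:11
  c4: issue MUL r2<-Mul2  regs: r0:6,r1:3,r2:Mul2,r3:11
  c5: CDB Add2=17; stall  regs: r0:6,r1:3,r2:Mul2,r3:11
  c6: stall  regs: r0:6,r1:3,r2:Mul2,r3:11
  c7: stall  regs: r0:6,r1:3,r2:Mul2,r3:11
  c8: stall  regs: r0:6,r1:3,r2:Mul2,r3:11
  c9: stall  regs: r0:6,r1:3,r2:Mul2,r3:11
  c10: CDB Mul1=51; issue MUL r0<-Mul1  regs: r0:Mul1,r1:3,r2:Mul2,r3:11
  c11: stall  regs: r0:Mul1,r1:3,r2:Mul2,r3:11
  c12: stall  regs: r0:Mul1,r1:3,r2:Mul2,r3:11
  c13: stall  regs: r0:Mul1,r1:3,r2:Mul2,r3:11
  c14: stall  regs: r0:Mul1,r1:3,r2:Mul2,r3:11
  c15: CDB Mul2=561; issue MUL r0<-Mul2  regs: r0:Mul2,r1:3,r2:561,r3:11
  c16: issue ADD r1<-Add1  regs: r0:Mul2,r1:Add1,r2:561,r3:11
  c17: issue SUB r0<-Add2  regs: r0:Add2,r1:Add1,r2:561,r3:11
  c18: CDB Add1=564; stall  regs: r0:Add2,r1:564,r2:561,r3:11
  c19: stall  regs: r0:Add2,r1:564,r2:561,r3:11
  c20: CDB Add2=-553; stall  regs: r0:-553,r1:564,r2:561,r3:11
  c21: CDB Mul1=314721; issue MUL r3<-Mul1  regs: r0:-553,r1:564,r2:561,r3:Mul1
  c22: CDB Mul2=33  regs: r0:-553,r1:564,r2:561,r3:Mul1
  c23: -  regs: r0:-553,r1:564,r2:561,r3:Mul1
  c24: -  regs: r0:-553,r1:564,r2:561,r3:Mul1
  c25: -  regs: r0:-553,r1:564,r2:561,r3:Mul1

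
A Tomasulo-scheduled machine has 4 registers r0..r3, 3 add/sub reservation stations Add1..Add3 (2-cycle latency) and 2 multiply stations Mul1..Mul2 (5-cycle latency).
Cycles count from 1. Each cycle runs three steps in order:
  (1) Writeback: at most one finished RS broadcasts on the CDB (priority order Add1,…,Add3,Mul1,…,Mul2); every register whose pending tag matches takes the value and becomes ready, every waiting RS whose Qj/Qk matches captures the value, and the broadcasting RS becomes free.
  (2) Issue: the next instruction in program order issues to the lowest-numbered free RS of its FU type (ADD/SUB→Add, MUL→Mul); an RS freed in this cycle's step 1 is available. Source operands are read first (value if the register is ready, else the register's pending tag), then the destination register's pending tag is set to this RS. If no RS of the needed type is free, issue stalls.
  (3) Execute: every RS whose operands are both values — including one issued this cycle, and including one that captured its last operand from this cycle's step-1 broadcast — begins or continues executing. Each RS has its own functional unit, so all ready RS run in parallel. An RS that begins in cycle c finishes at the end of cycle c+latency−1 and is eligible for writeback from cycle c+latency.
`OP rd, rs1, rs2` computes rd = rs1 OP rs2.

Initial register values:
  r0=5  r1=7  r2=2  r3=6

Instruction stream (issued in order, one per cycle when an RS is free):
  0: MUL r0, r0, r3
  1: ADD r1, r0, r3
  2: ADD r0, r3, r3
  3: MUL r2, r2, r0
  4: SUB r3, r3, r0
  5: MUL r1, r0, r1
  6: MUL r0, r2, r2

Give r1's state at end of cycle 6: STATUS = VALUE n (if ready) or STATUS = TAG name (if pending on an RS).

STATUS = TAG Mul1

cycle 1: issue MUL r0<-Mul1 // r0:Mul1,r1:7,r2:2,r3:6
cycle 2: issue ADD r1<-Add1 // r0:Mul1,r1:Add1,r2:2,r3:6
cycle 3: issue ADD r0<-Add2 // r0:Add2,r1:Add1,r2:2,r3:6
cycle 4: issue MUL r2<-Mul2 // r0:Add2,r1:Add1,r2:Mul2,r3:6
cycle 5: CDB Add2=12; issue SUB r3<-Add2 // r0:12,r1:Add1,r2:Mul2,r3:Add2
cycle 6: CDB Mul1=30; issue MUL r1<-Mul1 // r0:12,r1:Mul1,r2:Mul2,r3:Add2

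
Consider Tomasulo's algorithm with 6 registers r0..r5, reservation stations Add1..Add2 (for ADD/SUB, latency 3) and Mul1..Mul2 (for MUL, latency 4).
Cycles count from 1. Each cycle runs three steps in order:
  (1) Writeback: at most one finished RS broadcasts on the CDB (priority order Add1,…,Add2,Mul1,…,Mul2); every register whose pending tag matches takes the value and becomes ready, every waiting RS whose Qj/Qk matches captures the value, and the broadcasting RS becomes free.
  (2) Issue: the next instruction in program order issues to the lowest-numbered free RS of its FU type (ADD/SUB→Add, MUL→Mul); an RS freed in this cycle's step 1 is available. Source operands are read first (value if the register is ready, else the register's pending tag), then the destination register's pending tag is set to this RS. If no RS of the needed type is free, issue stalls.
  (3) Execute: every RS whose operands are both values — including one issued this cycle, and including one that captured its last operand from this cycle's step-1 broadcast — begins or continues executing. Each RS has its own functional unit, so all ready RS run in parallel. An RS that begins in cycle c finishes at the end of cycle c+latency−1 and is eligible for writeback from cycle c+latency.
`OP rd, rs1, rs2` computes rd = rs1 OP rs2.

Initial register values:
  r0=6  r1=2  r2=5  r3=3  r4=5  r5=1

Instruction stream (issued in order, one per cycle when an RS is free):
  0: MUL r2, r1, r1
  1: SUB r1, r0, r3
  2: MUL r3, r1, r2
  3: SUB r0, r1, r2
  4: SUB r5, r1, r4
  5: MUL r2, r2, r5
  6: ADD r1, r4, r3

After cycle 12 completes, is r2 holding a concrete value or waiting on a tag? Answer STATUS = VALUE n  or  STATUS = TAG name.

cycle 1: issue MUL r2<-Mul1 // r0:6,r1:2,r2:Mul1,r3:3,r4:5,r5:1
cycle 2: issue SUB r1<-Add1 // r0:6,r1:Add1,r2:Mul1,r3:3,r4:5,r5:1
cycle 3: issue MUL r3<-Mul2 // r0:6,r1:Add1,r2:Mul1,r3:Mul2,r4:5,r5:1
cycle 4: issue SUB r0<-Add2 // r0:Add2,r1:Add1,r2:Mul1,r3:Mul2,r4:5,r5:1
cycle 5: CDB Add1=3; issue SUB r5<-Add1 // r0:Add2,r1:3,r2:Mul1,r3:Mul2,r4:5,r5:Add1
cycle 6: CDB Mul1=4; issue MUL r2<-Mul1 // r0:Add2,r1:3,r2:Mul1,r3:Mul2,r4:5,r5:Add1
cycle 7: stall // r0:Add2,r1:3,r2:Mul1,r3:Mul2,r4:5,r5:Add1
cycle 8: CDB Add1=-2; issue ADD r1<-Add1 // r0:Add2,r1:Add1,r2:Mul1,r3:Mul2,r4:5,r5:-2
cycle 9: CDB Add2=-1 // r0:-1,r1:Add1,r2:Mul1,r3:Mul2,r4:5,r5:-2
cycle 10: CDB Mul2=12 // r0:-1,r1:Add1,r2:Mul1,r3:12,r4:5,r5:-2
cycle 11: - // r0:-1,r1:Add1,r2:Mul1,r3:12,r4:5,r5:-2
cycle 12: CDB Mul1=-8 // r0:-1,r1:Add1,r2:-8,r3:12,r4:5,r5:-2

STATUS = VALUE -8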